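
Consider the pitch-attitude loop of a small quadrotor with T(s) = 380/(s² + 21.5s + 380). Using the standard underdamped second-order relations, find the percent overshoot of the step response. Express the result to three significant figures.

ω_n = √380 = 19.5 rad/s; ζ = 21.5/(2·19.5) = 0.551.
%OS = 100 e^{−πζ/√(1−ζ²)} with ζ = 0.551 gives 12.5%.

%OS ≈ 12.5%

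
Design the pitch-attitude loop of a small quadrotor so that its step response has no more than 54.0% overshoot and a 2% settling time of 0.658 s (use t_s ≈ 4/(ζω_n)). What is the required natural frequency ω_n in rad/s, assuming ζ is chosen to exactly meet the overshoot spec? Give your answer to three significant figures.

Inverting the overshoot relation: ζ = |ln 0.540|/√(π² + ln²0.540) = 0.192.
From t_s ≈ 4/(ζω_n): ω_n = 4/(ζ·t_s) = 4/(0.192·0.658) = 31.6 rad/s.

ω_n ≈ 31.6 rad/s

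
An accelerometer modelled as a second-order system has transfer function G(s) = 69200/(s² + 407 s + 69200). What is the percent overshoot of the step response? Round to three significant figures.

%OS ≈ 2.16%

Comparing the denominator to s² + 2ζω_n s + ω_n²: ω_n = √69200 = 263 rad/s, and 2ζω_n = 407 so ζ = 407/(2·263) = 0.774.
Overshoot: exp(−π·0.774/√(1−0.774²)) = 0.0216, i.e. 2.16%.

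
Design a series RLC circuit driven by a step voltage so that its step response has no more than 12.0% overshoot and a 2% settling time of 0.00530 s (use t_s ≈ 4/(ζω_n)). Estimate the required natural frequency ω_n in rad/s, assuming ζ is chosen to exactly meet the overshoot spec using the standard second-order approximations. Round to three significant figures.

From %OS = 100·exp(−πζ/√(1−ζ²)), invert to get ζ = −ln(OS)/√(π² + ln²(OS)) with OS = 0.120.
−ln 0.120 = 2.120, so ζ = 2.120/√(π² + 4.496) = 0.559.
From t_s ≈ 4/(ζω_n): ω_n = 4/(ζ·t_s) = 4/(0.559·0.00530) = 1350 rad/s.

ω_n ≈ 1350 rad/s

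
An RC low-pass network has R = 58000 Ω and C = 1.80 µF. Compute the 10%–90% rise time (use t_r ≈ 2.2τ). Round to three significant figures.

τ = RC = 58000 × 1.80 µF = 0.104 s.
t_r ≈ 2.2τ = 0.230 s.

t_r ≈ 0.230 s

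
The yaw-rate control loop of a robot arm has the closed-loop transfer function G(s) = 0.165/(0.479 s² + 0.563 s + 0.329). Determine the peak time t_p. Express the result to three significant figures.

Dividing through by 0.479: denominator becomes s² + 1.175 s + 0.6868.
So ω_n = √0.6868 = 0.829 rad/s and ζ = 1.175/(2·0.829) = 0.709.
ω_d = ω_n√(1−ζ²) = 0.584 rad/s. t_p = π/ω_d = 5.38 s.

t_p ≈ 5.38 s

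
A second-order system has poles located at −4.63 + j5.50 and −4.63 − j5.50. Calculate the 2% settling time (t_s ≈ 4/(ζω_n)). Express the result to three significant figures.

t_s ≈ 0.864 s

For poles at −σ ± jω_d, ζω_n = σ = 4.63, so t_s ≈ 4/σ = 0.864 s.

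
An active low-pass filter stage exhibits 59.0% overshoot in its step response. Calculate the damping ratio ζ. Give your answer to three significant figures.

ζ = −ln(OS)/√(π² + (ln OS)²). With OS = 0.590, ln OS = −0.5276 and ζ = 0.5276/3.186 = 0.166.

ζ ≈ 0.166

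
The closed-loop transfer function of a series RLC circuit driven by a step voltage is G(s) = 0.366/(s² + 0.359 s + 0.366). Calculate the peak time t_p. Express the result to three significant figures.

Comparing the denominator to s² + 2ζω_n s + ω_n²: ω_n = √0.366 = 0.605 rad/s, and 2ζω_n = 0.359 so ζ = 0.359/(2·0.605) = 0.297.
ω_d = ω_n√(1−ζ²) = 0.578 rad/s. Then t_p = π/ω_d = 5.44 s.

t_p ≈ 5.44 s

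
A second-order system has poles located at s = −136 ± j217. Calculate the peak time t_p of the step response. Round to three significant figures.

t_p = π/ω_d with ω_d = 217 (the imaginary part), so t_p = 0.0145 s.

t_p ≈ 0.0145 s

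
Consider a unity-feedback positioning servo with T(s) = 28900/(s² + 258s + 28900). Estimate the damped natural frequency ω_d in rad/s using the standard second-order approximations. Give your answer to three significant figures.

ω_n = √28900 = 170 rad/s; ζ = 258/(2·170) = 0.759.
The damped frequency ω_d = ω_n√(1−ζ²) = 111 rad/s.

ω_d ≈ 111 rad/s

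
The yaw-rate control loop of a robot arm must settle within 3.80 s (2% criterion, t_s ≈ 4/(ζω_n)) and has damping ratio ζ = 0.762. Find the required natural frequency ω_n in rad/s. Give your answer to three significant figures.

ω_n ≈ 1.38 rad/s

Rearranging t_s ≈ 4/(ζω_n) gives ω_n = 4/(ζ·t_s) = 4/(0.762 × 3.80) = 1.38 rad/s.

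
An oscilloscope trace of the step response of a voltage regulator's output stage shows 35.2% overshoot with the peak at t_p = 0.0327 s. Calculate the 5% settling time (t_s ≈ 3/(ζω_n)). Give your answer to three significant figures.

ζ from %OS: ζ = |ln 0.352|/√(π²+ln²0.352) = 0.315.
t_p = π/ω_d ⇒ ω_d = 96.1 rad/s; then ω_n = ω_d/√(1−ζ²) = 101 rad/s.
t_s ≈ 3/(ζω_n) = 3/(0.315·101) = 0.0940 s.

t_s ≈ 0.0940 s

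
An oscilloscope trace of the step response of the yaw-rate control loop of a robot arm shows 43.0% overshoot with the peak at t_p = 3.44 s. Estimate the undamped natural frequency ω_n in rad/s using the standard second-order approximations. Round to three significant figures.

ω_n ≈ 0.946 rad/s

From the overshoot, ζ = −ln(OS)/√(π²+ln²(OS)) = 0.259.
t_p = π/ω_d ⇒ ω_d = 0.913 rad/s; then ω_n = ω_d/√(1−ζ²) = 0.946 rad/s.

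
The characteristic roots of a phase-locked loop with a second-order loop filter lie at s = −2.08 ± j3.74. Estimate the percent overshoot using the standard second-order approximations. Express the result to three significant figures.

%OS ≈ 17.4%

The poles are at −σ ± jω_d with σ = 2.08 and ω_d = 3.74, so ω_n = √(σ²+ω_d²) = 4.28 rad/s and ζ = σ/ω_n = 0.486.
Overshoot: exp(−π·0.486/√(1−0.486²)) = 0.174, i.e. 17.4%.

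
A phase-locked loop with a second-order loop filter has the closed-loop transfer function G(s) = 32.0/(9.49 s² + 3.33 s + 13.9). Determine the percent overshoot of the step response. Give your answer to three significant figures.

%OS ≈ 63.1%

Dividing through by 9.49: denominator becomes s² + 0.3509 s + 1.465.
So ω_n = √1.465 = 1.21 rad/s and ζ = 0.3509/(2·1.21) = 0.145.
%OS = 100 e^{−πζ/√(1−ζ²)} with ζ = 0.145 gives 63.1%.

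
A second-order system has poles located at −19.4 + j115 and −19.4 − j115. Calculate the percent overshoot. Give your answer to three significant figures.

With σ = 19.4, ω_d = 115: ω_n = √(σ²+ω_d²) = 117 rad/s, ζ = σ/ω_n = 0.166.
%OS = 100 e^{−πζ/√(1−ζ²)} with ζ = 0.166 gives 58.9%.

%OS ≈ 58.9%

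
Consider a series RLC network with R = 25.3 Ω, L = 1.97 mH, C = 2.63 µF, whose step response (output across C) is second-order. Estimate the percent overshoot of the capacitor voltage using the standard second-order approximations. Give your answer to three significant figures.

For a series RLC circuit (capacitor voltage as output), ω_n = 1/√(LC) = 1/√(1.97 mH · 2.63 µF) = 13900 rad/s.
ζ = (R/2)·√(C/L) = (25.3/2)·√(2.63 µF/1.97 mH) = 0.462.
%OS = 100 e^{−πζ/√(1−ζ²)} with ζ = 0.462 gives 19.4%.

%OS ≈ 19.4%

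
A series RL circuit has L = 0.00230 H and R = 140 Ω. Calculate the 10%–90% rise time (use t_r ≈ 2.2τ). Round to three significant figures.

t_r ≈ 0.0000361 s

τ = L/R = 0.00230/140 = 0.0000164 s.
t_r ≈ 2.2τ = 0.0000361 s.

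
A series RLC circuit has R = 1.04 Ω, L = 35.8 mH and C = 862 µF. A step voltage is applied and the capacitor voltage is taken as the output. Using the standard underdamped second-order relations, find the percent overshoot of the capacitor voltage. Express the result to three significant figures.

%OS ≈ 77.5%

For a series RLC circuit (capacitor voltage as output), ω_n = 1/√(LC) = 1/√(35.8 mH · 862 µF) = 180 rad/s.
ζ = (R/2)·√(C/L) = (1.04/2)·√(862 µF/35.8 mH) = 0.0807.
%OS = 100·exp(−πζ/√(1−ζ²)) = 77.5%.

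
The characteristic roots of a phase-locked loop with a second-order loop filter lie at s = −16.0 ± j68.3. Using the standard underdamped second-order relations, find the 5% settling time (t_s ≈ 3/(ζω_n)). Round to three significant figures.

For poles at −σ ± jω_d, ζω_n = σ = 16.0, so t_s ≈ 3/σ = 0.188 s.

t_s ≈ 0.188 s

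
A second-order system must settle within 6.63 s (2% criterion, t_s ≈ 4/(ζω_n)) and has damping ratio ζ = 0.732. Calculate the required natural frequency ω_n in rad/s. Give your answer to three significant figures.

Rearranging t_s ≈ 4/(ζω_n) gives ω_n = 4/(ζ·t_s) = 4/(0.732 × 6.63) = 0.824 rad/s.

ω_n ≈ 0.824 rad/s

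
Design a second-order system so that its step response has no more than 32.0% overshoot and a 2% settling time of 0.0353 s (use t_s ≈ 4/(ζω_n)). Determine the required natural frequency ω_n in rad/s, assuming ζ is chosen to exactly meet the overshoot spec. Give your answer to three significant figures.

ω_n ≈ 332 rad/s

From %OS = 100·exp(−πζ/√(1−ζ²)), invert to get ζ = −ln(OS)/√(π² + ln²(OS)) with OS = 0.320.
−ln 0.320 = 1.139, so ζ = 1.139/√(π² + 1.298) = 0.341.
Then ω_n = 4/(ζ t_s) = 4/(0.341 × 0.0353) = 332 rad/s.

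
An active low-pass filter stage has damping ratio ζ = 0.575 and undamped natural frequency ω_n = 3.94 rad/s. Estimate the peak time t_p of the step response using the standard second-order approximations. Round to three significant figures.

t_p ≈ 0.975 s

The damped frequency is ω_d = ω_n√(1−ζ²) = 3.94·√(1−0.331) = 3.22 rad/s.
Peak time t_p = π/ω_d = π/3.22 = 0.975 s.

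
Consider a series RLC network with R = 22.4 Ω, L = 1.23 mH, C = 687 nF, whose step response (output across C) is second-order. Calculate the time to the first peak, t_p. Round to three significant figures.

t_p ≈ 0.0000947 s

For a series RLC circuit (capacitor voltage as output), ω_n = 1/√(LC) = 1/√(1.23 mH · 687 nF) = 34400 rad/s.
ζ = (R/2)·√(C/L) = (22.4/2)·√(687 nF/1.23 mH) = 0.265.
ω_d = ω_n√(1−ζ²) = 33200 rad/s. t_p = π/ω_d = 0.0000947 s.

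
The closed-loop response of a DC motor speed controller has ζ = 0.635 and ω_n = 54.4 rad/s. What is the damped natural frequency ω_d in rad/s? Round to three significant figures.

ω_d ≈ 42.0 rad/s

ω_d = ω_n√(1−ζ²) = 54.4·√0.597 = 42.0 rad/s.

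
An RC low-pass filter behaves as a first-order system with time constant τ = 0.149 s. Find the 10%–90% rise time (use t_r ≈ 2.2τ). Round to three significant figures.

t_r ≈ 0.328 s

t_r ≈ 2.2τ = 0.328 s.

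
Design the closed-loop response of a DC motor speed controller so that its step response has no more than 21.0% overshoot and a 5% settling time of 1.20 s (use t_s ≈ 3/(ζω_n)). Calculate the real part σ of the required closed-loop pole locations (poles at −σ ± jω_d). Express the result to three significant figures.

σ ≈ 2.50

The settling-time spec alone fixes σ = ζω_n = 3/t_s = 3/1.20 = 2.50.
(Overshoot then fixes ζ = 0.445 and hence ω_d = σ·√(1−ζ²)/ζ = 5.03 rad/s.)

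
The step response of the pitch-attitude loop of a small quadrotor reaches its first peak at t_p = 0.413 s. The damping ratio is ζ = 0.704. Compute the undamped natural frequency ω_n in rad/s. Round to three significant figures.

ω_n ≈ 10.7 rad/s

Peak time t_p = π/ω_d, so ω_d = π/t_p = π/0.413 = 7.61 rad/s.
ω_n = ω_d/√(1−ζ²) = 7.61/√0.504 = 10.7 rad/s.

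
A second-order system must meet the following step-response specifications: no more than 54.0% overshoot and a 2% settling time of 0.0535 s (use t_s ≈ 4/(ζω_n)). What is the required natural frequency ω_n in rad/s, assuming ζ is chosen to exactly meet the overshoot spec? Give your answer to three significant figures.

Inverting the overshoot relation: ζ = |ln 0.540|/√(π² + ln²0.540) = 0.192.
Then ω_n = 4/(ζ t_s) = 4/(0.192 × 0.0535) = 388 rad/s.

ω_n ≈ 388 rad/s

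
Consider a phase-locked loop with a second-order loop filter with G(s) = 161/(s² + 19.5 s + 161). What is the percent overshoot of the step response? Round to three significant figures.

Comparing the denominator to s² + 2ζω_n s + ω_n²: ω_n = √161 = 12.7 rad/s, and 2ζω_n = 19.5 so ζ = 19.5/(2·12.7) = 0.768.
%OS = 100·exp(−πζ/√(1−ζ²)) = 2.30%.

%OS ≈ 2.30%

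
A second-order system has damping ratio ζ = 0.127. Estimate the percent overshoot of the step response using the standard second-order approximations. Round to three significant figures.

For an underdamped second-order system, %OS = 100·exp(−πζ/√(1−ζ²)).
πζ/√(1−ζ²) = π·0.127/√(1−0.0161) = 0.4022, so %OS = 100·e^(−0.4022) = 66.9%.

%OS ≈ 66.9%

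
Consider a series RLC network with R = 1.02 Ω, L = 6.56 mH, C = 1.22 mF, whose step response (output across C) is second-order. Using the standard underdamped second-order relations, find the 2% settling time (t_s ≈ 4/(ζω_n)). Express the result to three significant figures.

t_s ≈ 0.0515 s

For a series RLC circuit (capacitor voltage as output), ω_n = 1/√(LC) = 1/√(6.56 mH · 1.22 mF) = 353 rad/s.
ζ = (R/2)·√(C/L) = (1.02/2)·√(1.22 mF/6.56 mH) = 0.220.
t_s ≈ 4/(ζω_n) = 0.0515 s.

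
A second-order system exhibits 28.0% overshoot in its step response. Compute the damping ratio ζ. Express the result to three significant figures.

ζ ≈ 0.376

ζ = −ln(OS)/√(π² + (ln OS)²). With OS = 0.280, ln OS = −1.273 and ζ = 1.273/3.390 = 0.376.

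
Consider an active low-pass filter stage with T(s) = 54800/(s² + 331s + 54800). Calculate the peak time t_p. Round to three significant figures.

ω_n = √54800 = 234 rad/s; ζ = 331/(2·234) = 0.707.
The damped frequency ω_d = ω_n√(1−ζ²) = 166 rad/s. Then t_p = π/ω_d = 0.0190 s.

t_p ≈ 0.0190 s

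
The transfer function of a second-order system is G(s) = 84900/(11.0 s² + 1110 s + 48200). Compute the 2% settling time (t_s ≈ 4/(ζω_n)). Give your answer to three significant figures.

t_s ≈ 0.0793 s

Dividing through by 11.0: denominator becomes s² + 100.9 s + 4382.
So ω_n = √4382 = 66.2 rad/s and ζ = 100.9/(2·66.2) = 0.762.
t_s ≈ 4/(ζω_n) = 0.0793 s.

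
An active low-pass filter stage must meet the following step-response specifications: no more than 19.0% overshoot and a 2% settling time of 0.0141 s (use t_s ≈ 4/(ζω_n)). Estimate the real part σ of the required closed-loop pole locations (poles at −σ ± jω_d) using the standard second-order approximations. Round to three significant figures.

σ ≈ 284

The settling-time spec alone fixes σ = ζω_n = 4/t_s = 4/0.0141 = 284.
(Overshoot then fixes ζ = 0.467 and hence ω_d = σ·√(1−ζ²)/ζ = 537 rad/s.)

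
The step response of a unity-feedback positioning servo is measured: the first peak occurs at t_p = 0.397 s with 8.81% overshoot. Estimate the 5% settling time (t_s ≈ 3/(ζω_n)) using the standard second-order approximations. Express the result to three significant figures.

The overshoot fixes ζ = −ln(OS)/√(π²+ln²(OS)) = 0.612.
From t_p = π/ω_d, ω_d = π/0.397 = 7.91 rad/s, so ω_n = ω_d/√(1−ζ²) = 10.0 rad/s.
t_s ≈ 3/(ζω_n) = 3/(0.612·10.0) = 0.490 s.

t_s ≈ 0.490 s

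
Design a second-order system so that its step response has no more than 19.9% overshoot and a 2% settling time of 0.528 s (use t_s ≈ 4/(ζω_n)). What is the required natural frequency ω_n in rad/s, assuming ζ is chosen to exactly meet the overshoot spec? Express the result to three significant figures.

From %OS = 100·exp(−πζ/√(1−ζ²)), invert to get ζ = −ln(OS)/√(π² + ln²(OS)) with OS = 0.199.
−ln 0.199 = 1.614, so ζ = 1.614/√(π² + 2.606) = 0.457.
Then ω_n = 4/(ζ t_s) = 4/(0.457 × 0.528) = 16.6 rad/s.

ω_n ≈ 16.6 rad/s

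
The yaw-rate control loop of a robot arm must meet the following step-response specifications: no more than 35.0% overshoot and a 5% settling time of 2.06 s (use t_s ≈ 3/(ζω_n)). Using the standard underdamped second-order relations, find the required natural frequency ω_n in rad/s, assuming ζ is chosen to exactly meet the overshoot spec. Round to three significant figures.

ω_n ≈ 4.59 rad/s

Inverting the overshoot relation: ζ = |ln 0.350|/√(π² + ln²0.350) = 0.317.
Then ω_n = 3/(ζ t_s) = 3/(0.317 × 2.06) = 4.59 rad/s.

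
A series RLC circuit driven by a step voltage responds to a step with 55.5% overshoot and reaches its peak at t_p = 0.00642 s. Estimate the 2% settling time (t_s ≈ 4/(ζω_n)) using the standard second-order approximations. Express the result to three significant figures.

From the overshoot, ζ = −ln(OS)/√(π²+ln²(OS)) = 0.184.
t_p = π/ω_d ⇒ ω_d = 489 rad/s; then ω_n = ω_d/√(1−ζ²) = 498 rad/s.
t_s ≈ 4/(ζω_n) = 4/(0.184·498) = 0.0436 s.

t_s ≈ 0.0436 s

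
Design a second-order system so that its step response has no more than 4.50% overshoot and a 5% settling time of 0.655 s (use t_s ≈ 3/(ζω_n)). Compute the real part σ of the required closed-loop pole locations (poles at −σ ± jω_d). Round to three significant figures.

σ ≈ 4.58

The settling-time spec alone fixes σ = ζω_n = 3/t_s = 3/0.655 = 4.58.
(Overshoot then fixes ζ = 0.703 and hence ω_d = σ·√(1−ζ²)/ζ = 4.64 rad/s.)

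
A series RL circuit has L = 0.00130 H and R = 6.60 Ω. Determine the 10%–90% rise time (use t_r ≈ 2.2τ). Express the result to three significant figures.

t_r ≈ 0.000433 s

τ = L/R = 0.00130/6.60 = 0.000197 s.
t_r ≈ 2.2τ = 0.000433 s.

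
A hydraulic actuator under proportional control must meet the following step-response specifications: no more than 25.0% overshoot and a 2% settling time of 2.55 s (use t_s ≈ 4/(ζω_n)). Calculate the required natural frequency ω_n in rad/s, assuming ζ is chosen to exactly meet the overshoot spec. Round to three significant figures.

ω_n ≈ 3.89 rad/s

From %OS = 100·exp(−πζ/√(1−ζ²)), invert to get ζ = −ln(OS)/√(π² + ln²(OS)) with OS = 0.250.
−ln 0.250 = 1.386, so ζ = 1.386/√(π² + 1.922) = 0.404.
Then ω_n = 4/(ζ t_s) = 4/(0.404 × 2.55) = 3.89 rad/s.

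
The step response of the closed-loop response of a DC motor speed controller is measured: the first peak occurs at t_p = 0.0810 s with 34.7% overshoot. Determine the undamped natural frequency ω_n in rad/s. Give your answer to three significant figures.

ω_n ≈ 40.9 rad/s

From the overshoot, ζ = −ln(OS)/√(π²+ln²(OS)) = 0.319.
t_p = π/ω_d ⇒ ω_d = 38.8 rad/s; then ω_n = ω_d/√(1−ζ²) = 40.9 rad/s.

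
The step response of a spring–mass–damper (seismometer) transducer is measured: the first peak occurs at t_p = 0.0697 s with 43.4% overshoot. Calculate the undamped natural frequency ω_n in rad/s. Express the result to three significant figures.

ω_n ≈ 46.6 rad/s

The overshoot fixes ζ = −ln(OS)/√(π²+ln²(OS)) = 0.257.
t_p = π/ω_d ⇒ ω_d = 45.1 rad/s; then ω_n = ω_d/√(1−ζ²) = 46.6 rad/s.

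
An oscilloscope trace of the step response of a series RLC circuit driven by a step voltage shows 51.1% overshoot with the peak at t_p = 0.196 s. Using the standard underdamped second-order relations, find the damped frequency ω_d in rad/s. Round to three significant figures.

t_p = π/ω_d, so ω_d = π/0.196 = 16.0 rad/s.

ω_d ≈ 16.0 rad/s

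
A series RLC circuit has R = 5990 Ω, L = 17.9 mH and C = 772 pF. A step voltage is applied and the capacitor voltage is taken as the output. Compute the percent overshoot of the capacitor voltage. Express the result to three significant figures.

For a series RLC circuit (capacitor voltage as output), ω_n = 1/√(LC) = 1/√(17.9 mH · 772 pF) = 269000 rad/s.
ζ = (R/2)·√(C/L) = (5990/2)·√(772 pF/17.9 mH) = 0.622.
%OS = 100·exp(−πζ/√(1−ζ²)) = 8.25%.

%OS ≈ 8.25%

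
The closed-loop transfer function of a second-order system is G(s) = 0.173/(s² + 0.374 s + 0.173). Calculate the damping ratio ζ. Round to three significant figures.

ζ ≈ 0.450

ω_n = √0.173 = 0.416 rad/s; ζ = 0.374/(2·0.416) = 0.450.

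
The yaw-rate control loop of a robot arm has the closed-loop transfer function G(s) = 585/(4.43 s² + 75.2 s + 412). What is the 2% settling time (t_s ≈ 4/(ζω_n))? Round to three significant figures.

Dividing through by 4.43: denominator becomes s² + 16.98 s + 93.00.
So ω_n = √93.00 = 9.64 rad/s and ζ = 16.98/(2·9.64) = 0.880.
t_s ≈ 4/(ζω_n) = 0.471 s.

t_s ≈ 0.471 s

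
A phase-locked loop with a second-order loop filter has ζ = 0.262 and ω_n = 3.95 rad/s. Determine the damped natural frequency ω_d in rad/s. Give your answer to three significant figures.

ω_d ≈ 3.81 rad/s

ω_d = ω_n√(1−ζ²) = 3.95·√0.931 = 3.81 rad/s.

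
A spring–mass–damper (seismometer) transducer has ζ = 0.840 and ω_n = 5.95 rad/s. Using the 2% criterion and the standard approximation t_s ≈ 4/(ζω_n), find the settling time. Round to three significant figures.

t_s ≈ 4/(ζω_n) = 4/(0.840 × 5.95) = 0.800 s.

t_s ≈ 0.800 s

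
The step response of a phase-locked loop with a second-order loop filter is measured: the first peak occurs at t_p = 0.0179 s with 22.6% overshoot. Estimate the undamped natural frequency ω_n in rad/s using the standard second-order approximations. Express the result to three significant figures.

ω_n ≈ 194 rad/s

The overshoot fixes ζ = −ln(OS)/√(π²+ln²(OS)) = 0.428.
From t_p = π/ω_d, ω_d = π/0.0179 = 176 rad/s, so ω_n = ω_d/√(1−ζ²) = 194 rad/s.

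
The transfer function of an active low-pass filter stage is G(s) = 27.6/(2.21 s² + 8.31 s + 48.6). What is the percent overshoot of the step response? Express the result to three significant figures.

Dividing through by 2.21: denominator becomes s² + 3.760 s + 21.99.
So ω_n = √21.99 = 4.69 rad/s and ζ = 3.760/(2·4.69) = 0.401.
%OS = 100·exp(−πζ/√(1−ζ²)) = 25.3%.

%OS ≈ 25.3%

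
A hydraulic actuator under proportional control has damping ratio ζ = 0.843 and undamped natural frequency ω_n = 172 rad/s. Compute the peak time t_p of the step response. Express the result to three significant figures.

t_p ≈ 0.0340 s

The damped frequency is ω_d = ω_n√(1−ζ²) = 172·√(1−0.711) = 92.5 rad/s.
Peak time t_p = π/ω_d = π/92.5 = 0.0340 s.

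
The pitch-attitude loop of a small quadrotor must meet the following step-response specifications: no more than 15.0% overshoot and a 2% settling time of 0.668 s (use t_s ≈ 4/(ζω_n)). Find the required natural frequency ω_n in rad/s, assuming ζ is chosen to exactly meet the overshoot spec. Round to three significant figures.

Inverting the overshoot relation: ζ = |ln 0.150|/√(π² + ln²0.150) = 0.517.
From t_s ≈ 4/(ζω_n): ω_n = 4/(ζ·t_s) = 4/(0.517·0.668) = 11.6 rad/s.

ω_n ≈ 11.6 rad/s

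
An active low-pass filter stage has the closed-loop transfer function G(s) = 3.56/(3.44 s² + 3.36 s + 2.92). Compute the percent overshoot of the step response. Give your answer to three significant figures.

Dividing through by 3.44: denominator becomes s² + 0.9767 s + 0.8488.
So ω_n = √0.8488 = 0.921 rad/s and ζ = 0.9767/(2·0.921) = 0.530.
Overshoot: exp(−π·0.530/√(1−0.530²)) = 0.140, i.e. 14.0%.

%OS ≈ 14.0%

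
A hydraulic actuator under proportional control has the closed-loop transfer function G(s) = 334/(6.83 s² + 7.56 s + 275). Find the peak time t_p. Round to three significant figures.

t_p ≈ 0.497 s

Dividing through by 6.83: denominator becomes s² + 1.107 s + 40.26.
So ω_n = √40.26 = 6.35 rad/s and ζ = 1.107/(2·6.35) = 0.0872.
The damped frequency ω_d = ω_n√(1−ζ²) = 6.32 rad/s. t_p = π/ω_d = 0.497 s.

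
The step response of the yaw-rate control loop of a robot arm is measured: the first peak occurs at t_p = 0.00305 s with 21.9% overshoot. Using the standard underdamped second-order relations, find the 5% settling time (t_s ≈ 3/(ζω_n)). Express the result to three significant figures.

From the overshoot, ζ = −ln(OS)/√(π²+ln²(OS)) = 0.435.
t_p = π/ω_d ⇒ ω_d = 1030 rad/s; then ω_n = ω_d/√(1−ζ²) = 1140 rad/s.
t_s ≈ 3/(ζω_n) = 3/(0.435·1140) = 0.00602 s.

t_s ≈ 0.00602 s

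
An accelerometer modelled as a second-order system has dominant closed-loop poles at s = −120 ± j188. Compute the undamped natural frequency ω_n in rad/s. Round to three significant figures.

ω_n ≈ 223 rad/s

|pole| = ω_n = √(120² + 188²) = 223 rad/s; ζ = cos θ = σ/ω_n = 0.538.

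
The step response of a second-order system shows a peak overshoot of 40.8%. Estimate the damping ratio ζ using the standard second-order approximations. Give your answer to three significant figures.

ζ ≈ 0.274

ζ = −ln(OS)/√(π² + (ln OS)²). With OS = 0.408, ln OS = −0.8965 and ζ = 0.8965/3.267 = 0.274.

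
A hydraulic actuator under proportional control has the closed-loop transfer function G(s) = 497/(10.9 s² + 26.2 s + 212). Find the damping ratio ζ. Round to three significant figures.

ζ ≈ 0.273

Dividing through by 10.9: denominator becomes s² + 2.404 s + 19.45.
So ω_n = √19.45 = 4.41 rad/s and ζ = 2.404/(2·4.41) = 0.273.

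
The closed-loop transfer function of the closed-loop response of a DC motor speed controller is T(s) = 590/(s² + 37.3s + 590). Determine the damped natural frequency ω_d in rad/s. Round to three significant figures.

Comparing the denominator to s² + 2ζω_n s + ω_n²: ω_n = √590 = 24.3 rad/s, and 2ζω_n = 37.3 so ζ = 37.3/(2·24.3) = 0.768.
The damped frequency ω_d = ω_n√(1−ζ²) = 15.6 rad/s.

ω_d ≈ 15.6 rad/s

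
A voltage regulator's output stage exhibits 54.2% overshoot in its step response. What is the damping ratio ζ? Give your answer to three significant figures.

ζ ≈ 0.191

From %OS = 100·exp(−πζ/√(1−ζ²)), invert to get ζ = −ln(OS)/√(π² + ln²(OS)) with OS = 0.542.
−ln 0.542 = 0.6125, so ζ = 0.6125/√(π² + 0.3751) = 0.191.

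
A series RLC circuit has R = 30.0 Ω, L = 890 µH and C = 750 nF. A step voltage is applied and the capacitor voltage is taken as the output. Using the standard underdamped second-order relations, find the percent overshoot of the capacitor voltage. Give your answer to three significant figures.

For a series RLC circuit (capacitor voltage as output), ω_n = 1/√(LC) = 1/√(890 µH · 750 nF) = 38700 rad/s.
ζ = (R/2)·√(C/L) = (30.0/2)·√(750 nF/890 µH) = 0.435.
Overshoot: exp(−π·0.435/√(1−0.435²)) = 0.219, i.e. 21.9%.

%OS ≈ 21.9%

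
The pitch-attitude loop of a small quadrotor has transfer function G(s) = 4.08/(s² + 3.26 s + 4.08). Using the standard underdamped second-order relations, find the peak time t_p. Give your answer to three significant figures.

t_p ≈ 2.63 s

Comparing the denominator to s² + 2ζω_n s + ω_n²: ω_n = √4.08 = 2.02 rad/s, and 2ζω_n = 3.26 so ζ = 3.26/(2·2.02) = 0.807.
ω_d = 2.02·√(1 − 0.807²) = 1.19 rad/s. Then t_p = π/ω_d = 2.63 s.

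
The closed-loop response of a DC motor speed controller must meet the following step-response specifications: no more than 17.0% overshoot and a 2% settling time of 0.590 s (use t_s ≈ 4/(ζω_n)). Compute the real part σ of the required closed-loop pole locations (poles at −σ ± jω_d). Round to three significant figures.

The settling-time spec alone fixes σ = ζω_n = 4/t_s = 4/0.590 = 6.78.
(Overshoot then fixes ζ = 0.491 and hence ω_d = σ·√(1−ζ²)/ζ = 12.0 rad/s.)

σ ≈ 6.78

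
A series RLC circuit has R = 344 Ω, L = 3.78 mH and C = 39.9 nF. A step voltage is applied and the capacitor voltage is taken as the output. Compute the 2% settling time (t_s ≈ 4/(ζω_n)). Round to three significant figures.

t_s ≈ 0.0000879 s

For a series RLC circuit (capacitor voltage as output), ω_n = 1/√(LC) = 1/√(3.78 mH · 39.9 nF) = 81400 rad/s.
ζ = (R/2)·√(C/L) = (344/2)·√(39.9 nF/3.78 mH) = 0.559.
t_s ≈ 4/(ζω_n) = 0.0000879 s.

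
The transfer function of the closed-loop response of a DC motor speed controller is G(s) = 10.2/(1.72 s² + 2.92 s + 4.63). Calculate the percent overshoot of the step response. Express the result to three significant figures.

%OS ≈ 15.0%

Dividing through by 1.72: denominator becomes s² + 1.698 s + 2.692.
So ω_n = √2.692 = 1.64 rad/s and ζ = 1.698/(2·1.64) = 0.517.
%OS = 100·exp(−πζ/√(1−ζ²)) = 15.0%.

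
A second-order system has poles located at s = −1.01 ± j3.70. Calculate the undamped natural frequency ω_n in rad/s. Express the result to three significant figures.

The poles are at −σ ± jω_d with σ = 1.01 and ω_d = 3.70, so ω_n = √(σ²+ω_d²) = 3.84 rad/s and ζ = σ/ω_n = 0.263.

ω_n ≈ 3.84 rad/s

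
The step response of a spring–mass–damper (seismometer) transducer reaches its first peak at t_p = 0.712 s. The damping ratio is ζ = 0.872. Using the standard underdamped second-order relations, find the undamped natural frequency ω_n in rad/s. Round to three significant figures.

ω_n ≈ 9.01 rad/s

Peak time t_p = π/ω_d, so ω_d = π/t_p = π/0.712 = 4.41 rad/s.
ω_n = ω_d/√(1−ζ²) = 4.41/√0.240 = 9.01 rad/s.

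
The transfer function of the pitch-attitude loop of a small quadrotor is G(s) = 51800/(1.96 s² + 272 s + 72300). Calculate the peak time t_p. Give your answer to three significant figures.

t_p ≈ 0.0175 s

Dividing through by 1.96: denominator becomes s² + 138.8 s + 36890.
So ω_n = √36890 = 192 rad/s and ζ = 138.8/(2·192) = 0.361.
ω_d = ω_n√(1−ζ²) = 179 rad/s. t_p = π/ω_d = 0.0175 s.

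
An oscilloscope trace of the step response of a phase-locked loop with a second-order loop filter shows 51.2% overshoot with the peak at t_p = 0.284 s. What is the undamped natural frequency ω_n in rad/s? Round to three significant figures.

ω_n ≈ 11.3 rad/s

From the overshoot, ζ = −ln(OS)/√(π²+ln²(OS)) = 0.208.
From t_p = π/ω_d, ω_d = π/0.284 = 11.1 rad/s, so ω_n = ω_d/√(1−ζ²) = 11.3 rad/s.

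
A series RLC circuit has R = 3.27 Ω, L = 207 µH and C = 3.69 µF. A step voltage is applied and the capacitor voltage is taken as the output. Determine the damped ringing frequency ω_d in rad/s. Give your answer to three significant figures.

For a series RLC circuit (capacitor voltage as output), ω_n = 1/√(LC) = 1/√(207 µH · 3.69 µF) = 36200 rad/s.
ζ = (R/2)·√(C/L) = (3.27/2)·√(3.69 µF/207 µH) = 0.218.
The damped frequency ω_d = ω_n√(1−ζ²) = 35300 rad/s.

ω_d ≈ 35300 rad/s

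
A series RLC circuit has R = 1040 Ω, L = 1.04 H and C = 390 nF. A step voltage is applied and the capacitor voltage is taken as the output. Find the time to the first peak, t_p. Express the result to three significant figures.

For a series RLC circuit (capacitor voltage as output), ω_n = 1/√(LC) = 1/√(1.04 H · 390 nF) = 1570 rad/s.
ζ = (R/2)·√(C/L) = (1040/2)·√(390 nF/1.04 H) = 0.318.
ω_d = ω_n√(1−ζ²) = 1490 rad/s. t_p = π/ω_d = 0.00211 s.

t_p ≈ 0.00211 s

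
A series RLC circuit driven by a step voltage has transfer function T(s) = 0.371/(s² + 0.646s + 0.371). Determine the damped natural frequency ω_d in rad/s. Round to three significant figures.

ω_n = √0.371 = 0.609 rad/s; ζ = 0.646/(2·0.609) = 0.530.
ω_d = 0.609·√(1 − 0.530²) = 0.516 rad/s.

ω_d ≈ 0.516 rad/s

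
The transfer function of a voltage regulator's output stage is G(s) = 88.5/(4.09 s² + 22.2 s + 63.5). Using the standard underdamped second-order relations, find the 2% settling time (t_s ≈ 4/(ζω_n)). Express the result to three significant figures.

Dividing through by 4.09: denominator becomes s² + 5.428 s + 15.53.
So ω_n = √15.53 = 3.94 rad/s and ζ = 5.428/(2·3.94) = 0.689.
t_s ≈ 4/(ζω_n) = 1.47 s.

t_s ≈ 1.47 s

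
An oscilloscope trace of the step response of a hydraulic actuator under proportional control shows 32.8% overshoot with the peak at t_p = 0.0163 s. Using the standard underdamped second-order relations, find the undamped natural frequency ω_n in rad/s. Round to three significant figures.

ω_n ≈ 205 rad/s

From the overshoot, ζ = −ln(OS)/√(π²+ln²(OS)) = 0.334.
t_p = π/ω_d ⇒ ω_d = 193 rad/s; then ω_n = ω_d/√(1−ζ²) = 205 rad/s.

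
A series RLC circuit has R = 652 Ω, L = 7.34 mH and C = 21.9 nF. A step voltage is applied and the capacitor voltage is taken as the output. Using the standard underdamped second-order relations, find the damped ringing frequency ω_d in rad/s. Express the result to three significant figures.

For a series RLC circuit (capacitor voltage as output), ω_n = 1/√(LC) = 1/√(7.34 mH · 21.9 nF) = 78900 rad/s.
ζ = (R/2)·√(C/L) = (652/2)·√(21.9 nF/7.34 mH) = 0.563.
The damped frequency ω_d = ω_n√(1−ζ²) = 65200 rad/s.

ω_d ≈ 65200 rad/s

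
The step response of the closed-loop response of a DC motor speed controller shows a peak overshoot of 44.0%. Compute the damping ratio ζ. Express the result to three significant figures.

Inverting the overshoot relation: ζ = |ln 0.440|/√(π² + ln²0.440) = 0.253.

ζ ≈ 0.253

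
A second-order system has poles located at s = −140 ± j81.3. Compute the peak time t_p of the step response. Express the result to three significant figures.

t_p ≈ 0.0386 s

t_p = π/ω_d with ω_d = 81.3 (the imaginary part), so t_p = 0.0386 s.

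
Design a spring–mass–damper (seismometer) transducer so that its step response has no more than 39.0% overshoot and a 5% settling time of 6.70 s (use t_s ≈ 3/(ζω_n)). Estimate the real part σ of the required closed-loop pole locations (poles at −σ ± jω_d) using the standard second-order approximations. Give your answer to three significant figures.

σ ≈ 0.448

The settling-time spec alone fixes σ = ζω_n = 3/t_s = 3/6.70 = 0.448.
(Overshoot then fixes ζ = 0.287 and hence ω_d = σ·√(1−ζ²)/ζ = 1.49 rad/s.)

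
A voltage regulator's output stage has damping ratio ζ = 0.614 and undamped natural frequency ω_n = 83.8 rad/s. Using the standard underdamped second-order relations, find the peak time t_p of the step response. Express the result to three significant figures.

The damped frequency is ω_d = ω_n√(1−ζ²) = 83.8·√(1−0.377) = 66.1 rad/s.
Peak time t_p = π/ω_d = π/66.1 = 0.0475 s.

t_p ≈ 0.0475 s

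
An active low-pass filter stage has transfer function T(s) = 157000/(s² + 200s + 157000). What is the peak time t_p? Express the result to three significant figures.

Comparing the denominator to s² + 2ζω_n s + ω_n²: ω_n = √157000 = 396 rad/s, and 2ζω_n = 200 so ζ = 200/(2·396) = 0.252.
ω_d = 396·√(1 − 0.252²) = 383 rad/s. Then t_p = π/ω_d = 0.00819 s.

t_p ≈ 0.00819 s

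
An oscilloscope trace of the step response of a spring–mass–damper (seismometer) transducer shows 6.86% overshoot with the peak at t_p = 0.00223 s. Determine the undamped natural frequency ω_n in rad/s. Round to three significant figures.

From the overshoot, ζ = −ln(OS)/√(π²+ln²(OS)) = 0.649.
From t_p = π/ω_d, ω_d = π/0.00223 = 1410 rad/s, so ω_n = ω_d/√(1−ζ²) = 1850 rad/s.

ω_n ≈ 1850 rad/s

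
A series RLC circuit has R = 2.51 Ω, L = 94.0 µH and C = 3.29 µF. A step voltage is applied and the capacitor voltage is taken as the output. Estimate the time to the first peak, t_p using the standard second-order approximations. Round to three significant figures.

t_p ≈ 0.0000568 s

For a series RLC circuit (capacitor voltage as output), ω_n = 1/√(LC) = 1/√(94.0 µH · 3.29 µF) = 56900 rad/s.
ζ = (R/2)·√(C/L) = (2.51/2)·√(3.29 µF/94.0 µH) = 0.235.
The damped frequency ω_d = ω_n√(1−ζ²) = 55300 rad/s. t_p = π/ω_d = 0.0000568 s.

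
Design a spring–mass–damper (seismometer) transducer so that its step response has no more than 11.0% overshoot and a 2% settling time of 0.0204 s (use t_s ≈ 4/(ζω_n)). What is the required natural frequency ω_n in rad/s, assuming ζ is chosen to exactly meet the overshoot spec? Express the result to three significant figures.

ω_n ≈ 341 rad/s

From %OS = 100·exp(−πζ/√(1−ζ²)), invert to get ζ = −ln(OS)/√(π² + ln²(OS)) with OS = 0.110.
−ln 0.110 = 2.207, so ζ = 2.207/√(π² + 4.872) = 0.575.
Then ω_n = 4/(ζ t_s) = 4/(0.575 × 0.0204) = 341 rad/s.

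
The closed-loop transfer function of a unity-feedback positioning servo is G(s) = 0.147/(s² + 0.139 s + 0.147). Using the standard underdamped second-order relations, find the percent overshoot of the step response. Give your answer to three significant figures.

Comparing the denominator to s² + 2ζω_n s + ω_n²: ω_n = √0.147 = 0.383 rad/s, and 2ζω_n = 0.139 so ζ = 0.139/(2·0.383) = 0.181.
%OS = 100·exp(−πζ/√(1−ζ²)) = 56.0%.

%OS ≈ 56.0%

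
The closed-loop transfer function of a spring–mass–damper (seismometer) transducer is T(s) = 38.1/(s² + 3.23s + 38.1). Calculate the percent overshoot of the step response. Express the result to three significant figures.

Matching coefficients with s² + 2ζω_n s + ω_n² gives ω_n² = 38.1 ⇒ ω_n = 6.17 rad/s, and ζ = 3.23/(2ω_n) = 0.262.
%OS = 100 e^{−πζ/√(1−ζ²)} with ζ = 0.262 gives 42.7%.

%OS ≈ 42.7%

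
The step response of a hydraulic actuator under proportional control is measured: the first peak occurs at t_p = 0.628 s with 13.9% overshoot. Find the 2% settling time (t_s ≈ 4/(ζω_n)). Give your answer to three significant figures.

t_s ≈ 1.27 s

From the overshoot, ζ = −ln(OS)/√(π²+ln²(OS)) = 0.532.
t_p = π/ω_d ⇒ ω_d = 5.00 rad/s; then ω_n = ω_d/√(1−ζ²) = 5.91 rad/s.
t_s ≈ 4/(ζω_n) = 4/(0.532·5.91) = 1.27 s.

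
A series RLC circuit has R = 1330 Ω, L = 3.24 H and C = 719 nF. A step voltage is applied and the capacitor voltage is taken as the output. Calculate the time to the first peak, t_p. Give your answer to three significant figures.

t_p ≈ 0.00505 s

For a series RLC circuit (capacitor voltage as output), ω_n = 1/√(LC) = 1/√(3.24 H · 719 nF) = 655 rad/s.
ζ = (R/2)·√(C/L) = (1330/2)·√(719 nF/3.24 H) = 0.313.
ω_d = 655·√(1 − 0.313²) = 622 rad/s. t_p = π/ω_d = 0.00505 s.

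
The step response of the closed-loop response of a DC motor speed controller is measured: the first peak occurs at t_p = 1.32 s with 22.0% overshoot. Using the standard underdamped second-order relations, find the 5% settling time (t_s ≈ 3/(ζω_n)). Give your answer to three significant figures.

t_s ≈ 2.62 s

The overshoot fixes ζ = −ln(OS)/√(π²+ln²(OS)) = 0.434.
t_p = π/ω_d ⇒ ω_d = 2.38 rad/s; then ω_n = ω_d/√(1−ζ²) = 2.64 rad/s.
t_s ≈ 3/(ζω_n) = 3/(0.434·2.64) = 2.62 s.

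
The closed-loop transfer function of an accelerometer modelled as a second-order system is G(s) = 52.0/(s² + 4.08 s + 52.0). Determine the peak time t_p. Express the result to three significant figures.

t_p ≈ 0.454 s

ω_n = √52.0 = 7.21 rad/s; ζ = 4.08/(2·7.21) = 0.283.
ω_d = ω_n√(1−ζ²) = 6.92 rad/s. Then t_p = π/ω_d = 0.454 s.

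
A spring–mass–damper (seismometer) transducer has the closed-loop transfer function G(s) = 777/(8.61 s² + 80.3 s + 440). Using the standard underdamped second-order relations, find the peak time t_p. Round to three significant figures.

t_p ≈ 0.580 s

Dividing through by 8.61: denominator becomes s² + 9.326 s + 51.10.
So ω_n = √51.10 = 7.15 rad/s and ζ = 9.326/(2·7.15) = 0.652.
ω_d = 7.15·√(1 − 0.652²) = 5.42 rad/s. t_p = π/ω_d = 0.580 s.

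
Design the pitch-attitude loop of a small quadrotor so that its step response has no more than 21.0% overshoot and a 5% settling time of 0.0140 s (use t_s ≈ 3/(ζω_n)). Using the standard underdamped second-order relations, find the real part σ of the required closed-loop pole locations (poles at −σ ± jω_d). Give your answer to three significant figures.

σ ≈ 214

The settling-time spec alone fixes σ = ζω_n = 3/t_s = 3/0.0140 = 214.
(Overshoot then fixes ζ = 0.445 and hence ω_d = σ·√(1−ζ²)/ζ = 431 rad/s.)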